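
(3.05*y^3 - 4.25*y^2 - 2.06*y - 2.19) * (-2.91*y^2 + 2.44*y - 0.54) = -8.8755*y^5 + 19.8095*y^4 - 6.0224*y^3 + 3.6415*y^2 - 4.2312*y + 1.1826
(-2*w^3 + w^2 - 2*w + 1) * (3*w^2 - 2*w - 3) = -6*w^5 + 7*w^4 - 2*w^3 + 4*w^2 + 4*w - 3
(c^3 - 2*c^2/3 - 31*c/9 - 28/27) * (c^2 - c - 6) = c^5 - 5*c^4/3 - 79*c^3/9 + 173*c^2/27 + 586*c/27 + 56/9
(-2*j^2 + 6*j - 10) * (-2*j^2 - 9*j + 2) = 4*j^4 + 6*j^3 - 38*j^2 + 102*j - 20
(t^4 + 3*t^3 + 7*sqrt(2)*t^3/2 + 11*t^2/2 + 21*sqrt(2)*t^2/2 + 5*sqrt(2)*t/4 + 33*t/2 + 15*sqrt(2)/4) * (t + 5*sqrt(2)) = t^5 + 3*t^4 + 17*sqrt(2)*t^4/2 + 51*sqrt(2)*t^3/2 + 81*t^3/2 + 115*sqrt(2)*t^2/4 + 243*t^2/2 + 25*t/2 + 345*sqrt(2)*t/4 + 75/2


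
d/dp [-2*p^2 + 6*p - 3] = 6 - 4*p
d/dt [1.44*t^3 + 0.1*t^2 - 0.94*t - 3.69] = 4.32*t^2 + 0.2*t - 0.94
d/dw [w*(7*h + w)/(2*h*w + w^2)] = -5*h/(4*h^2 + 4*h*w + w^2)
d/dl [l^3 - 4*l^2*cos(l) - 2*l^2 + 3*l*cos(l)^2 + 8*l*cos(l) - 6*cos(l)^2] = 4*l^2*sin(l) + 3*l^2 - 3*l*sin(2*l) - 8*sqrt(2)*l*sin(l + pi/4) - 4*l + 6*sin(2*l) + 8*cos(l) + 3*cos(2*l)/2 + 3/2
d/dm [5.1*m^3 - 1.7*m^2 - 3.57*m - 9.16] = 15.3*m^2 - 3.4*m - 3.57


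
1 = 1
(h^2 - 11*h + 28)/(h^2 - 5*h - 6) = (-h^2 + 11*h - 28)/(-h^2 + 5*h + 6)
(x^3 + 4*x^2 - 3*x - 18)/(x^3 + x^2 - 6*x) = (x + 3)/x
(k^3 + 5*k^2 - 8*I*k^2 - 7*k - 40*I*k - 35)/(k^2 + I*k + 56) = (k^2 + k*(5 - I) - 5*I)/(k + 8*I)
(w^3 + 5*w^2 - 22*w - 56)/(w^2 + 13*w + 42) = (w^2 - 2*w - 8)/(w + 6)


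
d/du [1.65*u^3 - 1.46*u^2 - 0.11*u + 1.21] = 4.95*u^2 - 2.92*u - 0.11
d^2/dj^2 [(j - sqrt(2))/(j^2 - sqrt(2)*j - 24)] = 2*((-3*j + 2*sqrt(2))*(-j^2 + sqrt(2)*j + 24) - (j - sqrt(2))*(2*j - sqrt(2))^2)/(-j^2 + sqrt(2)*j + 24)^3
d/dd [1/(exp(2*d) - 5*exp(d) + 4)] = (5 - 2*exp(d))*exp(d)/(exp(2*d) - 5*exp(d) + 4)^2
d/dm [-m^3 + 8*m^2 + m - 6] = -3*m^2 + 16*m + 1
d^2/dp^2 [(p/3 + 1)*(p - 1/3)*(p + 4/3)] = 2*p + 8/3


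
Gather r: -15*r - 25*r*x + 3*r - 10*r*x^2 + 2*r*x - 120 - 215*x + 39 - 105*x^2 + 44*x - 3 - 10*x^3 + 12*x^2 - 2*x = r*(-10*x^2 - 23*x - 12) - 10*x^3 - 93*x^2 - 173*x - 84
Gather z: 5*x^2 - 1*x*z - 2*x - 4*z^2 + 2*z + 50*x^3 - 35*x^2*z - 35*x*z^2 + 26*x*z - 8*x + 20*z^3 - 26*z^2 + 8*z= 50*x^3 + 5*x^2 - 10*x + 20*z^3 + z^2*(-35*x - 30) + z*(-35*x^2 + 25*x + 10)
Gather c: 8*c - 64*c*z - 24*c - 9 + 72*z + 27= c*(-64*z - 16) + 72*z + 18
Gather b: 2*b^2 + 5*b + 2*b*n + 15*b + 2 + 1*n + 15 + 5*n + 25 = 2*b^2 + b*(2*n + 20) + 6*n + 42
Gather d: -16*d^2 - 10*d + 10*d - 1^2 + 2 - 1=-16*d^2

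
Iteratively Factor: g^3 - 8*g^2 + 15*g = (g - 5)*(g^2 - 3*g) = (g - 5)*(g - 3)*(g)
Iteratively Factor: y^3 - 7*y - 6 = (y + 2)*(y^2 - 2*y - 3) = (y - 3)*(y + 2)*(y + 1)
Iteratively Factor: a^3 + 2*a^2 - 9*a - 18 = (a + 3)*(a^2 - a - 6) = (a + 2)*(a + 3)*(a - 3)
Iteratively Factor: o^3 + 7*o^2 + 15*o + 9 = (o + 3)*(o^2 + 4*o + 3) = (o + 1)*(o + 3)*(o + 3)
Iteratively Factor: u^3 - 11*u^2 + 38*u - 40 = (u - 2)*(u^2 - 9*u + 20) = (u - 5)*(u - 2)*(u - 4)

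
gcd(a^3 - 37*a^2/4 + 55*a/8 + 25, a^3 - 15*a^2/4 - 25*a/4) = a + 5/4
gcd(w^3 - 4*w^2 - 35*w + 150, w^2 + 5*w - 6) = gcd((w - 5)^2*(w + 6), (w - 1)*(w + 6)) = w + 6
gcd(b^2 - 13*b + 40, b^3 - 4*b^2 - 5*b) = b - 5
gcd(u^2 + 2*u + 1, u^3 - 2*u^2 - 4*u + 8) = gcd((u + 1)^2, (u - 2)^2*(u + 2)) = 1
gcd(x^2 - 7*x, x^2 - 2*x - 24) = 1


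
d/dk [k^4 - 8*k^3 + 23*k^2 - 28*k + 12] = 4*k^3 - 24*k^2 + 46*k - 28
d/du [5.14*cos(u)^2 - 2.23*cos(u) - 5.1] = (2.23 - 10.28*cos(u))*sin(u)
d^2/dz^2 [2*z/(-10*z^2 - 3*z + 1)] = 4*(-z*(20*z + 3)^2 + 3*(10*z + 1)*(10*z^2 + 3*z - 1))/(10*z^2 + 3*z - 1)^3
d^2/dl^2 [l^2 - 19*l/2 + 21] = 2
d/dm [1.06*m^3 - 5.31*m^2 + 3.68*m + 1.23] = 3.18*m^2 - 10.62*m + 3.68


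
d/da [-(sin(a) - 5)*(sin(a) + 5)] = -sin(2*a)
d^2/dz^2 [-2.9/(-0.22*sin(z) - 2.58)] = (-0.14036*sin(z)^2 + 1.64604*sin(z) + 0.28072)/(0.22*sin(z) + 2.58)^3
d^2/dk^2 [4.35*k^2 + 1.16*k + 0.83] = 8.70000000000000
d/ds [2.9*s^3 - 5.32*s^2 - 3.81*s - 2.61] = 8.7*s^2 - 10.64*s - 3.81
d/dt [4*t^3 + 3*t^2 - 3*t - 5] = 12*t^2 + 6*t - 3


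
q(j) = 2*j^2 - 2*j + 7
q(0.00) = 7.00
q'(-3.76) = -17.04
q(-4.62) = 58.93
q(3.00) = 19.00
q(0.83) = 6.72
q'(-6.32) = -27.28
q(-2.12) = 20.23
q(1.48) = 8.42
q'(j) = 4*j - 2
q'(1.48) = 3.92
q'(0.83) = 1.32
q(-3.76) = 42.80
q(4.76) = 42.80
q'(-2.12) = -10.48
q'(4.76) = 17.04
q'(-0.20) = -2.80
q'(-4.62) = -20.48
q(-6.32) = 99.52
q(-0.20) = 7.48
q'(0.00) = -2.00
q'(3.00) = 10.00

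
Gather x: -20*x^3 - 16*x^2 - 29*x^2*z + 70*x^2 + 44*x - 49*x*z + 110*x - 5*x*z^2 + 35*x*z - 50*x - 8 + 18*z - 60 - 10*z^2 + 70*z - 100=-20*x^3 + x^2*(54 - 29*z) + x*(-5*z^2 - 14*z + 104) - 10*z^2 + 88*z - 168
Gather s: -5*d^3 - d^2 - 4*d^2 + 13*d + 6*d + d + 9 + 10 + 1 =-5*d^3 - 5*d^2 + 20*d + 20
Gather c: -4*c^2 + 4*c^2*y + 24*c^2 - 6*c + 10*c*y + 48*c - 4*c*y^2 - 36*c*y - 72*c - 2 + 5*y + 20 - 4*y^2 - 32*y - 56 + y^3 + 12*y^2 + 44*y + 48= c^2*(4*y + 20) + c*(-4*y^2 - 26*y - 30) + y^3 + 8*y^2 + 17*y + 10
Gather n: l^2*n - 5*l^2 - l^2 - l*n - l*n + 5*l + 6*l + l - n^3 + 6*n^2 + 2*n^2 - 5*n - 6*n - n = -6*l^2 + 12*l - n^3 + 8*n^2 + n*(l^2 - 2*l - 12)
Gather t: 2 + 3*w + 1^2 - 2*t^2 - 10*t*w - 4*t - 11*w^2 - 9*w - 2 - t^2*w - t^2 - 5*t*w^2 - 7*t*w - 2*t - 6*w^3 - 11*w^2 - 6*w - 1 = t^2*(-w - 3) + t*(-5*w^2 - 17*w - 6) - 6*w^3 - 22*w^2 - 12*w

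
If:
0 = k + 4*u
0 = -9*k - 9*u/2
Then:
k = 0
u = 0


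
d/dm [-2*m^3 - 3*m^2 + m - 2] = -6*m^2 - 6*m + 1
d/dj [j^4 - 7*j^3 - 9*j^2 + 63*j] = 4*j^3 - 21*j^2 - 18*j + 63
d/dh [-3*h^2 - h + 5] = -6*h - 1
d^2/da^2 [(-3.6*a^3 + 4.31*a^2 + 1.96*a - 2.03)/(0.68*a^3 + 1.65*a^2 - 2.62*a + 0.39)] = (3.5527136788005e-15*a^7 + 12.064288*a^6 - 33.044736*a^5 + 59.459472*a^4 - 42.314876*a^3 - 12.267696*a^2 + 45.031356*a - 19.940296)/(0.314432*a^9 + 2.28888*a^8 + 1.919436*a^7 - 12.604707*a^6 - 4.769994*a^5 + 32.995161*a^4 - 27.790264*a^3 + 8.784243*a^2 - 1.195506*a + 0.059319)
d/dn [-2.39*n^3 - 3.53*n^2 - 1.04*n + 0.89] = -7.17*n^2 - 7.06*n - 1.04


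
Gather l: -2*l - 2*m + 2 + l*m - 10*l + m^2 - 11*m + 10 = l*(m - 12) + m^2 - 13*m + 12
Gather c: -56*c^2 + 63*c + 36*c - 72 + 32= -56*c^2 + 99*c - 40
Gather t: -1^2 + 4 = 3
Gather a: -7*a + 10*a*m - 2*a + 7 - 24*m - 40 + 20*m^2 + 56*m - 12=a*(10*m - 9) + 20*m^2 + 32*m - 45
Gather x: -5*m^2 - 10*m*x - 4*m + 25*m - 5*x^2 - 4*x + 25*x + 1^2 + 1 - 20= -5*m^2 + 21*m - 5*x^2 + x*(21 - 10*m) - 18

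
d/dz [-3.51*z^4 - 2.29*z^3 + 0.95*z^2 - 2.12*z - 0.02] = -14.04*z^3 - 6.87*z^2 + 1.9*z - 2.12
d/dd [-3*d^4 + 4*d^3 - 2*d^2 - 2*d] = -12*d^3 + 12*d^2 - 4*d - 2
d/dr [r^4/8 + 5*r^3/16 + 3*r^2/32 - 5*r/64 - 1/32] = r^3/2 + 15*r^2/16 + 3*r/16 - 5/64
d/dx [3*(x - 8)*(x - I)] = 6*x - 24 - 3*I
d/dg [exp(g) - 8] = exp(g)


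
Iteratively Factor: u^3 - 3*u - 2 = (u + 1)*(u^2 - u - 2) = (u - 2)*(u + 1)*(u + 1)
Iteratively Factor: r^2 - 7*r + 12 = (r - 3)*(r - 4)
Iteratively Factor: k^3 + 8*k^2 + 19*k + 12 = (k + 1)*(k^2 + 7*k + 12) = (k + 1)*(k + 4)*(k + 3)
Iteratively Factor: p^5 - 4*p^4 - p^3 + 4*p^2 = (p)*(p^4 - 4*p^3 - p^2 + 4*p) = p*(p - 1)*(p^3 - 3*p^2 - 4*p) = p*(p - 4)*(p - 1)*(p^2 + p) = p^2*(p - 4)*(p - 1)*(p + 1)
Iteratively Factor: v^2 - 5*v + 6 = (v - 3)*(v - 2)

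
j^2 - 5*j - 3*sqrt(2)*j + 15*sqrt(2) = (j - 5)*(j - 3*sqrt(2))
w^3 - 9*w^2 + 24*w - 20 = (w - 5)*(w - 2)^2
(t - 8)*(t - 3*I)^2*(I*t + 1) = I*t^4 + 7*t^3 - 8*I*t^3 - 56*t^2 - 15*I*t^2 - 9*t + 120*I*t + 72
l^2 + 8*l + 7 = (l + 1)*(l + 7)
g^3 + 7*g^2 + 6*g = g*(g + 1)*(g + 6)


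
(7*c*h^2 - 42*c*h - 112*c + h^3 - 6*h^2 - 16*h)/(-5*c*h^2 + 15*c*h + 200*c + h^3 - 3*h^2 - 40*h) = (-7*c*h - 14*c - h^2 - 2*h)/(5*c*h + 25*c - h^2 - 5*h)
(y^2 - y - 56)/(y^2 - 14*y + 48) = (y + 7)/(y - 6)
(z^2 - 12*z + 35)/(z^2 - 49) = (z - 5)/(z + 7)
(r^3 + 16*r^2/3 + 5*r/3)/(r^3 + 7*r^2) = (3*r^2 + 16*r + 5)/(3*r*(r + 7))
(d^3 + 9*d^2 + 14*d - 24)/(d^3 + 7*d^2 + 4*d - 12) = (d + 4)/(d + 2)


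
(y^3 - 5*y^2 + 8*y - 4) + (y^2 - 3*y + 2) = y^3 - 4*y^2 + 5*y - 2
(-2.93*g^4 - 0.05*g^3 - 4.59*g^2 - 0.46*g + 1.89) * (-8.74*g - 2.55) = 25.6082*g^5 + 7.9085*g^4 + 40.2441*g^3 + 15.7249*g^2 - 15.3456*g - 4.8195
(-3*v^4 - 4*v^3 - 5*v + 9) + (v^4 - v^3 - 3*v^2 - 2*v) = -2*v^4 - 5*v^3 - 3*v^2 - 7*v + 9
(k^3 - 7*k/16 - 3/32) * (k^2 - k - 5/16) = k^5 - k^4 - 3*k^3/4 + 11*k^2/32 + 59*k/256 + 15/512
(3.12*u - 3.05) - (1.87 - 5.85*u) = 8.97*u - 4.92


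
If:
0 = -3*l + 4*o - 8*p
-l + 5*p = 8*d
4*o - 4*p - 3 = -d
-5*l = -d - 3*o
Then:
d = 31/345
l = 212/345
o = 343/345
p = 4/15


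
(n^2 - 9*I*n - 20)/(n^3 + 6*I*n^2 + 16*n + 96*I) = (n - 5*I)/(n^2 + 10*I*n - 24)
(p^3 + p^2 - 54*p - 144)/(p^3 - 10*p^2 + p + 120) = (p + 6)/(p - 5)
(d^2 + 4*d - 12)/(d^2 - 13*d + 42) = (d^2 + 4*d - 12)/(d^2 - 13*d + 42)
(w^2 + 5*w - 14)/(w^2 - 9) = (w^2 + 5*w - 14)/(w^2 - 9)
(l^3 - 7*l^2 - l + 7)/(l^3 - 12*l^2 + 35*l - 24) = (l^2 - 6*l - 7)/(l^2 - 11*l + 24)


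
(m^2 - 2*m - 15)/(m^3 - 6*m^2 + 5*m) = (m + 3)/(m*(m - 1))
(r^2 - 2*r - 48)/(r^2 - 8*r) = (r + 6)/r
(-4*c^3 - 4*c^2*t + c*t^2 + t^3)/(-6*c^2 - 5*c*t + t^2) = (-4*c^2 + t^2)/(-6*c + t)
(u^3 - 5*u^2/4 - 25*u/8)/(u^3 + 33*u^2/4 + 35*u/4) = (u - 5/2)/(u + 7)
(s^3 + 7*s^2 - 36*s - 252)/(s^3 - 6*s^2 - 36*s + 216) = (s + 7)/(s - 6)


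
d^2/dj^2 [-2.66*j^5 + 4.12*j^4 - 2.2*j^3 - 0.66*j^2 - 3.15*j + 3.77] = -53.2*j^3 + 49.44*j^2 - 13.2*j - 1.32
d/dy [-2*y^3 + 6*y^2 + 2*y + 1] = -6*y^2 + 12*y + 2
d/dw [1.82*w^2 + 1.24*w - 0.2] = 3.64*w + 1.24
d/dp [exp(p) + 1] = exp(p)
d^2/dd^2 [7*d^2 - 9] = 14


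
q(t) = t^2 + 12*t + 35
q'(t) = 2*t + 12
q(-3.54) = 5.05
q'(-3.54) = 4.92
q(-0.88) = 25.21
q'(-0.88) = 10.24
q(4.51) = 109.46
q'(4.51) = 21.02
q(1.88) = 61.09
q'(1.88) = 15.76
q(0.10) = 36.21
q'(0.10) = 12.20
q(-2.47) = 11.46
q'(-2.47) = 7.06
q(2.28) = 67.56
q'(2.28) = 16.56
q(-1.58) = 18.54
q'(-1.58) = 8.84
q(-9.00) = 8.00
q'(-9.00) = -6.00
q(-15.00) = 80.00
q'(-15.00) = -18.00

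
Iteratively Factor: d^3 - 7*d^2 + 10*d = (d - 5)*(d^2 - 2*d) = d*(d - 5)*(d - 2)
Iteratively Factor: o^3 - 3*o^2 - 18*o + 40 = (o - 2)*(o^2 - o - 20) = (o - 5)*(o - 2)*(o + 4)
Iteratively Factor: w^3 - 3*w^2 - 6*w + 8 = (w - 1)*(w^2 - 2*w - 8) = (w - 4)*(w - 1)*(w + 2)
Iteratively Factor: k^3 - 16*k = (k + 4)*(k^2 - 4*k) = (k - 4)*(k + 4)*(k)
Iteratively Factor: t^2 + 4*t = (t + 4)*(t)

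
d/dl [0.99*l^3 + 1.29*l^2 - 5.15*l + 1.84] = 2.97*l^2 + 2.58*l - 5.15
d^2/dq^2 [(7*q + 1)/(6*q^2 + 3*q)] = 2*(28*q^3 + 12*q^2 + 6*q + 1)/(3*q^3*(8*q^3 + 12*q^2 + 6*q + 1))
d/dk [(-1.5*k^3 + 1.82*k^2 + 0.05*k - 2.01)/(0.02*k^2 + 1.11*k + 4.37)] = (-0.03*k^4 - 3.33*k^3 - 17.6458*k^2 + 15.9872*k + 2.4496)/(0.0004*k^4 + 0.0444*k^3 + 1.4069*k^2 + 9.7014*k + 19.0969)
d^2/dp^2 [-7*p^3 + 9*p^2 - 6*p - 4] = 18 - 42*p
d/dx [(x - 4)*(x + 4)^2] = (x + 4)*(3*x - 4)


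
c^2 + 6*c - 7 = (c - 1)*(c + 7)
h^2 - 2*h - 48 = (h - 8)*(h + 6)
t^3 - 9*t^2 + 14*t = t*(t - 7)*(t - 2)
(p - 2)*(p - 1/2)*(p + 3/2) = p^3 - p^2 - 11*p/4 + 3/2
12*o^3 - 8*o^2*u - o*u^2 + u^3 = (-2*o + u)^2*(3*o + u)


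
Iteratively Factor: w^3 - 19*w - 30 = (w + 3)*(w^2 - 3*w - 10) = (w + 2)*(w + 3)*(w - 5)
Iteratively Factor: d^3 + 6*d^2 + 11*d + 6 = (d + 2)*(d^2 + 4*d + 3) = (d + 2)*(d + 3)*(d + 1)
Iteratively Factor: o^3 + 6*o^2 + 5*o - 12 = (o + 3)*(o^2 + 3*o - 4) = (o + 3)*(o + 4)*(o - 1)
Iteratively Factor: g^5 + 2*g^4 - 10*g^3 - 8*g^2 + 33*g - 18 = (g - 1)*(g^4 + 3*g^3 - 7*g^2 - 15*g + 18) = (g - 1)*(g + 3)*(g^3 - 7*g + 6) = (g - 2)*(g - 1)*(g + 3)*(g^2 + 2*g - 3) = (g - 2)*(g - 1)^2*(g + 3)*(g + 3)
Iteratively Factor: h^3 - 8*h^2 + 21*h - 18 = (h - 2)*(h^2 - 6*h + 9) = (h - 3)*(h - 2)*(h - 3)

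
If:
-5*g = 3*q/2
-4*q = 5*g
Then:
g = 0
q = 0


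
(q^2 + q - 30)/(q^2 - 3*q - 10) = (q + 6)/(q + 2)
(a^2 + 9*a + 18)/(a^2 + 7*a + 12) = (a + 6)/(a + 4)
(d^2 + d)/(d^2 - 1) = d/(d - 1)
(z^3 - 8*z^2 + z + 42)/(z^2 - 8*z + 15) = (z^2 - 5*z - 14)/(z - 5)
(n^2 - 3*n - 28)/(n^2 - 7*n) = (n + 4)/n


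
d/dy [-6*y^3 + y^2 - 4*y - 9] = -18*y^2 + 2*y - 4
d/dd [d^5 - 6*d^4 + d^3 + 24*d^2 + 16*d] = 5*d^4 - 24*d^3 + 3*d^2 + 48*d + 16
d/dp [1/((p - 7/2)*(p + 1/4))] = 16*(13 - 8*p)/(64*p^4 - 416*p^3 + 564*p^2 + 364*p + 49)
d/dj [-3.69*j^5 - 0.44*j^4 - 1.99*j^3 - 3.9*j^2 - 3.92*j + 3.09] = -18.45*j^4 - 1.76*j^3 - 5.97*j^2 - 7.8*j - 3.92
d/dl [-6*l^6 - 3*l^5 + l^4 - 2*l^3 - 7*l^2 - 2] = l*(-36*l^4 - 15*l^3 + 4*l^2 - 6*l - 14)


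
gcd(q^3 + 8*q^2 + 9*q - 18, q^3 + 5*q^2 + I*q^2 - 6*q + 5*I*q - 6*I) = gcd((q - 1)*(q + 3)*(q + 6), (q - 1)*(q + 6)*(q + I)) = q^2 + 5*q - 6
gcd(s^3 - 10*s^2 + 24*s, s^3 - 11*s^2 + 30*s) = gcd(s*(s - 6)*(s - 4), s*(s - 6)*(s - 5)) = s^2 - 6*s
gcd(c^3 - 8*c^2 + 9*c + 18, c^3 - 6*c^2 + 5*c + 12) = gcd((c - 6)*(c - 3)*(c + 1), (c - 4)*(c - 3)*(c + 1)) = c^2 - 2*c - 3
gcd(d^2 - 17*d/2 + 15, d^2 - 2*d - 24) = d - 6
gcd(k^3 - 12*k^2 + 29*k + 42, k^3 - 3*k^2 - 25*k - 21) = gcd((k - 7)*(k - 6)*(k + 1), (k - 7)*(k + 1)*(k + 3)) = k^2 - 6*k - 7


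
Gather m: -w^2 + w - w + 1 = 1 - w^2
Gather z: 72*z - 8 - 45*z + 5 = 27*z - 3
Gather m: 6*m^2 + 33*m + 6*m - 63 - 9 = 6*m^2 + 39*m - 72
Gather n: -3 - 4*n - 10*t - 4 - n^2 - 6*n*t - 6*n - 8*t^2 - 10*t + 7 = -n^2 + n*(-6*t - 10) - 8*t^2 - 20*t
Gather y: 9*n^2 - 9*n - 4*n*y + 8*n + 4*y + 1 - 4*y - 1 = 9*n^2 - 4*n*y - n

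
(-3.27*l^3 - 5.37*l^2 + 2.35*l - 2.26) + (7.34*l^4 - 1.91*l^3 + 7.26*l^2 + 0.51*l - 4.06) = 7.34*l^4 - 5.18*l^3 + 1.89*l^2 + 2.86*l - 6.32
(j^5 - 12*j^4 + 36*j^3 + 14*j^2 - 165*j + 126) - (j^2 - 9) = j^5 - 12*j^4 + 36*j^3 + 13*j^2 - 165*j + 135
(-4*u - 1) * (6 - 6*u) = 24*u^2 - 18*u - 6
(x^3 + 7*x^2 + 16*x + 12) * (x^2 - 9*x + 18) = x^5 - 2*x^4 - 29*x^3 - 6*x^2 + 180*x + 216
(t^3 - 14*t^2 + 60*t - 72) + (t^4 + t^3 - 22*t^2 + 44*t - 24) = t^4 + 2*t^3 - 36*t^2 + 104*t - 96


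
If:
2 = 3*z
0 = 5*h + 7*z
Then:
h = -14/15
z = 2/3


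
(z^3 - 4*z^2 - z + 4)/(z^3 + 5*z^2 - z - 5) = (z - 4)/(z + 5)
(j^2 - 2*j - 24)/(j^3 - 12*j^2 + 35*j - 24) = (j^2 - 2*j - 24)/(j^3 - 12*j^2 + 35*j - 24)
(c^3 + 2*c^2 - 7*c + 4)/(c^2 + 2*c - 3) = (c^2 + 3*c - 4)/(c + 3)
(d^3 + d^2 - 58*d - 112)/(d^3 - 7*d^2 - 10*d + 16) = (d + 7)/(d - 1)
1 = 1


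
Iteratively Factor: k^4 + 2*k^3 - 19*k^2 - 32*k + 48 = (k - 4)*(k^3 + 6*k^2 + 5*k - 12) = (k - 4)*(k - 1)*(k^2 + 7*k + 12) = (k - 4)*(k - 1)*(k + 4)*(k + 3)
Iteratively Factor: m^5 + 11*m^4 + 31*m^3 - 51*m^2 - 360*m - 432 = (m - 3)*(m^4 + 14*m^3 + 73*m^2 + 168*m + 144) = (m - 3)*(m + 4)*(m^3 + 10*m^2 + 33*m + 36) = (m - 3)*(m + 3)*(m + 4)*(m^2 + 7*m + 12) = (m - 3)*(m + 3)^2*(m + 4)*(m + 4)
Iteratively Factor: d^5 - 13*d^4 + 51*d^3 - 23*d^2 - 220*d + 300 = (d - 3)*(d^4 - 10*d^3 + 21*d^2 + 40*d - 100) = (d - 5)*(d - 3)*(d^3 - 5*d^2 - 4*d + 20) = (d - 5)*(d - 3)*(d + 2)*(d^2 - 7*d + 10) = (d - 5)^2*(d - 3)*(d + 2)*(d - 2)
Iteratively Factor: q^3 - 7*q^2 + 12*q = (q)*(q^2 - 7*q + 12) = q*(q - 3)*(q - 4)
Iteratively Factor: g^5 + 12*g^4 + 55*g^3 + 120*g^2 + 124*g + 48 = (g + 4)*(g^4 + 8*g^3 + 23*g^2 + 28*g + 12) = (g + 3)*(g + 4)*(g^3 + 5*g^2 + 8*g + 4) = (g + 1)*(g + 3)*(g + 4)*(g^2 + 4*g + 4) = (g + 1)*(g + 2)*(g + 3)*(g + 4)*(g + 2)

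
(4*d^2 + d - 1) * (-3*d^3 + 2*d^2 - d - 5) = -12*d^5 + 5*d^4 + d^3 - 23*d^2 - 4*d + 5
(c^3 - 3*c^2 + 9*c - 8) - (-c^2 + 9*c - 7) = c^3 - 2*c^2 - 1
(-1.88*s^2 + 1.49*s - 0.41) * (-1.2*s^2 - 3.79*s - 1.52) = 2.256*s^4 + 5.3372*s^3 - 2.2975*s^2 - 0.7109*s + 0.6232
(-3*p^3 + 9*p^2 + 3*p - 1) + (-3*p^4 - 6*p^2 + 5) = -3*p^4 - 3*p^3 + 3*p^2 + 3*p + 4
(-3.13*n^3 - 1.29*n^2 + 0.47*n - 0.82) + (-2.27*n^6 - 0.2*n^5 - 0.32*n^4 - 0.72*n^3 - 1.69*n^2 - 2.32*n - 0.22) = -2.27*n^6 - 0.2*n^5 - 0.32*n^4 - 3.85*n^3 - 2.98*n^2 - 1.85*n - 1.04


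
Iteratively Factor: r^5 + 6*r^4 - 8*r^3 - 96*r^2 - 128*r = (r + 2)*(r^4 + 4*r^3 - 16*r^2 - 64*r) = (r - 4)*(r + 2)*(r^3 + 8*r^2 + 16*r) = r*(r - 4)*(r + 2)*(r^2 + 8*r + 16) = r*(r - 4)*(r + 2)*(r + 4)*(r + 4)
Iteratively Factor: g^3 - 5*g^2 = (g)*(g^2 - 5*g) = g^2*(g - 5)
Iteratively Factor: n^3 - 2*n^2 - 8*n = (n - 4)*(n^2 + 2*n) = n*(n - 4)*(n + 2)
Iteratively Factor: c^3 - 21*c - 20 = (c - 5)*(c^2 + 5*c + 4) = (c - 5)*(c + 1)*(c + 4)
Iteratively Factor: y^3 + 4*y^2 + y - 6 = (y - 1)*(y^2 + 5*y + 6) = (y - 1)*(y + 3)*(y + 2)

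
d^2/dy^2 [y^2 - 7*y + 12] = 2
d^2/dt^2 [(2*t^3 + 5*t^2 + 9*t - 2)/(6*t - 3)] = 2*(8*t^3 - 12*t^2 + 6*t + 15)/(3*(8*t^3 - 12*t^2 + 6*t - 1))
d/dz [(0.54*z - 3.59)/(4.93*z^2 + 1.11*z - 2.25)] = (-2.6622*z^2 + 35.3974*z + 2.7699)/(24.3049*z^4 + 10.9446*z^3 - 20.9529*z^2 - 4.995*z + 5.0625)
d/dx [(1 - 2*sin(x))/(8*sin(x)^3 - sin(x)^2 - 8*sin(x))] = 2*(16*sin(x)^3 - 13*sin(x)^2 + sin(x) + 4)*cos(x)/((sin(x) + 8*cos(x)^2)^2*sin(x)^2)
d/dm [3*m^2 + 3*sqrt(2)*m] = 6*m + 3*sqrt(2)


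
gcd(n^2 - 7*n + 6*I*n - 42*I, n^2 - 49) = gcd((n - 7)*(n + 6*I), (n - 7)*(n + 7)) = n - 7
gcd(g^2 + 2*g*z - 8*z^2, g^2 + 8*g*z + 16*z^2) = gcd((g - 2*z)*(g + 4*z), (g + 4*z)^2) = g + 4*z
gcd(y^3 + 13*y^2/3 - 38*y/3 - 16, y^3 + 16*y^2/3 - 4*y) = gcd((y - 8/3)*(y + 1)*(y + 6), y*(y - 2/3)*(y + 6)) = y + 6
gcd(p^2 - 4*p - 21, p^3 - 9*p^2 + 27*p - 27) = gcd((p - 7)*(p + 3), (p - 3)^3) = 1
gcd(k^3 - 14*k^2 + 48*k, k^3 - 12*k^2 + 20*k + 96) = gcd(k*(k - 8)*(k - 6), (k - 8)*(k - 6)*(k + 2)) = k^2 - 14*k + 48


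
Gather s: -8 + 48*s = 48*s - 8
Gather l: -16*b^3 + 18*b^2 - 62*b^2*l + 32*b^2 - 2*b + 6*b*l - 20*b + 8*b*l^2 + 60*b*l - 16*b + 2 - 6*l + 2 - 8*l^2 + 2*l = -16*b^3 + 50*b^2 - 38*b + l^2*(8*b - 8) + l*(-62*b^2 + 66*b - 4) + 4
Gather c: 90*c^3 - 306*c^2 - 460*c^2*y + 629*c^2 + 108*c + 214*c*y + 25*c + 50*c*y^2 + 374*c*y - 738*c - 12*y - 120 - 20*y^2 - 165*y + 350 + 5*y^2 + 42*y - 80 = 90*c^3 + c^2*(323 - 460*y) + c*(50*y^2 + 588*y - 605) - 15*y^2 - 135*y + 150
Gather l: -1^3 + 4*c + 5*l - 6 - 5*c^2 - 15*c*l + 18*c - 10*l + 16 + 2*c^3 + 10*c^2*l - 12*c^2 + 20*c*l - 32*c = 2*c^3 - 17*c^2 - 10*c + l*(10*c^2 + 5*c - 5) + 9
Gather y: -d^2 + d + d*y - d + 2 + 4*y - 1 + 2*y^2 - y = -d^2 + 2*y^2 + y*(d + 3) + 1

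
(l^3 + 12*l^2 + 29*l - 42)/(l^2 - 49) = (l^2 + 5*l - 6)/(l - 7)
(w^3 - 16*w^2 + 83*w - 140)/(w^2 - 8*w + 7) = (w^2 - 9*w + 20)/(w - 1)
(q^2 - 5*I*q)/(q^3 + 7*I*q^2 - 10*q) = (q - 5*I)/(q^2 + 7*I*q - 10)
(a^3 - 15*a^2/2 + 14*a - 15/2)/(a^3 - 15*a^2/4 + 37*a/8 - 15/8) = 4*(a - 5)/(4*a - 5)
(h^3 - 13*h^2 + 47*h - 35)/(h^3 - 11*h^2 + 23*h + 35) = (h - 1)/(h + 1)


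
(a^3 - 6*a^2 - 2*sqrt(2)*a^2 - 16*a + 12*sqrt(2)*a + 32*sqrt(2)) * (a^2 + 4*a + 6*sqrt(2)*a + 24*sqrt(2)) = a^5 - 2*a^4 + 4*sqrt(2)*a^4 - 64*a^3 - 8*sqrt(2)*a^3 - 160*sqrt(2)*a^2 - 16*a^2 - 256*sqrt(2)*a + 960*a + 1536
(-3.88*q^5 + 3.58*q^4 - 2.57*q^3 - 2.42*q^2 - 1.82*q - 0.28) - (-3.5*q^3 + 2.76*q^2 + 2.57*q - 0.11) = -3.88*q^5 + 3.58*q^4 + 0.93*q^3 - 5.18*q^2 - 4.39*q - 0.17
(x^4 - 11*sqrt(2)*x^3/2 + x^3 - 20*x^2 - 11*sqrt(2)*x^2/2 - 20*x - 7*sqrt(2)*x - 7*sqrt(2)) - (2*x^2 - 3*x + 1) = x^4 - 11*sqrt(2)*x^3/2 + x^3 - 22*x^2 - 11*sqrt(2)*x^2/2 - 17*x - 7*sqrt(2)*x - 7*sqrt(2) - 1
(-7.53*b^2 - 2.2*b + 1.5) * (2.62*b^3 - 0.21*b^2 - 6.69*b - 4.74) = -19.7286*b^5 - 4.1827*b^4 + 54.7677*b^3 + 50.0952*b^2 + 0.393000000000001*b - 7.11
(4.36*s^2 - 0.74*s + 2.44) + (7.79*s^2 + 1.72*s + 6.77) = 12.15*s^2 + 0.98*s + 9.21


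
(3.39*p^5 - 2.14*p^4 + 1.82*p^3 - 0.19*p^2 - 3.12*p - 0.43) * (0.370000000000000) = 1.2543*p^5 - 0.7918*p^4 + 0.6734*p^3 - 0.0703*p^2 - 1.1544*p - 0.1591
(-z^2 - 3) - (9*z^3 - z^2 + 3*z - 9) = -9*z^3 - 3*z + 6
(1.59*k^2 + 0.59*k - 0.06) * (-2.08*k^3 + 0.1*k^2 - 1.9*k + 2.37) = -3.3072*k^5 - 1.0682*k^4 - 2.8372*k^3 + 2.6413*k^2 + 1.5123*k - 0.1422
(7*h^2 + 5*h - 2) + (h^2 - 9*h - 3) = 8*h^2 - 4*h - 5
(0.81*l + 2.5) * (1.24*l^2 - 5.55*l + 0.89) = 1.0044*l^3 - 1.3955*l^2 - 13.1541*l + 2.225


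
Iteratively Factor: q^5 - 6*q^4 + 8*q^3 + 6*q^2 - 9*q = (q - 3)*(q^4 - 3*q^3 - q^2 + 3*q) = (q - 3)^2*(q^3 - q) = q*(q - 3)^2*(q^2 - 1) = q*(q - 3)^2*(q - 1)*(q + 1)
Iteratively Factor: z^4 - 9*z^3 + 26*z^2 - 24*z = (z - 3)*(z^3 - 6*z^2 + 8*z) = (z - 4)*(z - 3)*(z^2 - 2*z) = z*(z - 4)*(z - 3)*(z - 2)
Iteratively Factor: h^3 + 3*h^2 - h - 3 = (h + 1)*(h^2 + 2*h - 3) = (h - 1)*(h + 1)*(h + 3)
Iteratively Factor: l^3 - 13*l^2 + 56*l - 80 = (l - 4)*(l^2 - 9*l + 20) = (l - 5)*(l - 4)*(l - 4)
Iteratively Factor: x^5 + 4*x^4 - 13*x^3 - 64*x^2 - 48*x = (x + 4)*(x^4 - 13*x^2 - 12*x) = x*(x + 4)*(x^3 - 13*x - 12) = x*(x - 4)*(x + 4)*(x^2 + 4*x + 3) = x*(x - 4)*(x + 3)*(x + 4)*(x + 1)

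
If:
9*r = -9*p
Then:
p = -r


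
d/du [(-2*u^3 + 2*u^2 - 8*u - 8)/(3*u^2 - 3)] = 2*(-u^4 + 7*u^2 + 6*u + 4)/(3*(u^4 - 2*u^2 + 1))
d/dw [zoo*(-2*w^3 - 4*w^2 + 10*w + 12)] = zoo*(w^2 + w + 1)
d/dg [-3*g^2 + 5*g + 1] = 5 - 6*g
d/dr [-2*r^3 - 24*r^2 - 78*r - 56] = -6*r^2 - 48*r - 78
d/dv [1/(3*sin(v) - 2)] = -3*cos(v)/(3*sin(v) - 2)^2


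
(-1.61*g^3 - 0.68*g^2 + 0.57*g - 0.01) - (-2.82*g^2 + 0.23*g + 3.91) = -1.61*g^3 + 2.14*g^2 + 0.34*g - 3.92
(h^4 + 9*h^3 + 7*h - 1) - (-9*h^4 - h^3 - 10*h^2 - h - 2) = 10*h^4 + 10*h^3 + 10*h^2 + 8*h + 1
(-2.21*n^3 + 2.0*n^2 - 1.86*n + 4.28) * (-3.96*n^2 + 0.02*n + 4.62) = 8.7516*n^5 - 7.9642*n^4 - 2.8046*n^3 - 7.746*n^2 - 8.5076*n + 19.7736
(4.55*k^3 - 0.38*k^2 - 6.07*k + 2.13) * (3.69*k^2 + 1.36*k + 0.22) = 16.7895*k^5 + 4.7858*k^4 - 21.9141*k^3 - 0.479100000000002*k^2 + 1.5614*k + 0.4686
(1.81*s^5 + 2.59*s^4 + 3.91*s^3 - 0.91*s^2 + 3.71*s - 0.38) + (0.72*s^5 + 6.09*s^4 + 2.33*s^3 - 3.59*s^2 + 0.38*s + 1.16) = 2.53*s^5 + 8.68*s^4 + 6.24*s^3 - 4.5*s^2 + 4.09*s + 0.78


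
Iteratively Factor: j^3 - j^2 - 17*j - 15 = (j - 5)*(j^2 + 4*j + 3) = (j - 5)*(j + 3)*(j + 1)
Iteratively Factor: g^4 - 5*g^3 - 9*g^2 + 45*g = (g - 5)*(g^3 - 9*g) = (g - 5)*(g - 3)*(g^2 + 3*g) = g*(g - 5)*(g - 3)*(g + 3)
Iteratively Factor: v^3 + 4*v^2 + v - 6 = (v - 1)*(v^2 + 5*v + 6) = (v - 1)*(v + 2)*(v + 3)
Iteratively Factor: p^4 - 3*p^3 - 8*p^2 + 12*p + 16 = (p + 2)*(p^3 - 5*p^2 + 2*p + 8) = (p - 4)*(p + 2)*(p^2 - p - 2) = (p - 4)*(p + 1)*(p + 2)*(p - 2)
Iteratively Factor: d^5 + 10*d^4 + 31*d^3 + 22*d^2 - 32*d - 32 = (d + 4)*(d^4 + 6*d^3 + 7*d^2 - 6*d - 8) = (d - 1)*(d + 4)*(d^3 + 7*d^2 + 14*d + 8) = (d - 1)*(d + 2)*(d + 4)*(d^2 + 5*d + 4) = (d - 1)*(d + 2)*(d + 4)^2*(d + 1)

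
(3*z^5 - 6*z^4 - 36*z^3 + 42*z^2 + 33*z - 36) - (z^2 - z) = 3*z^5 - 6*z^4 - 36*z^3 + 41*z^2 + 34*z - 36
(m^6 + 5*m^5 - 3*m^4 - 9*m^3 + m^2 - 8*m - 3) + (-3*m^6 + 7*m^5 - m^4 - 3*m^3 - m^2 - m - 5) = -2*m^6 + 12*m^5 - 4*m^4 - 12*m^3 - 9*m - 8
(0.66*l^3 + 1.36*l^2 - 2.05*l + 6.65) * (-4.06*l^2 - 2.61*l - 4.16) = -2.6796*l^5 - 7.2442*l^4 + 2.0278*l^3 - 27.3061*l^2 - 8.8285*l - 27.664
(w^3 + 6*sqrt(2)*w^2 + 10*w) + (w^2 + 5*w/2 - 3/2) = w^3 + w^2 + 6*sqrt(2)*w^2 + 25*w/2 - 3/2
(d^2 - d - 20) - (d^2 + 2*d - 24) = 4 - 3*d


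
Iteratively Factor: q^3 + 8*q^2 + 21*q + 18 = (q + 3)*(q^2 + 5*q + 6) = (q + 2)*(q + 3)*(q + 3)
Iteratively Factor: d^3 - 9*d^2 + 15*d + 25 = (d + 1)*(d^2 - 10*d + 25) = (d - 5)*(d + 1)*(d - 5)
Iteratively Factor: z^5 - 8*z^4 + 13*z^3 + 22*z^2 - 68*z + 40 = (z + 2)*(z^4 - 10*z^3 + 33*z^2 - 44*z + 20) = (z - 5)*(z + 2)*(z^3 - 5*z^2 + 8*z - 4) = (z - 5)*(z - 1)*(z + 2)*(z^2 - 4*z + 4) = (z - 5)*(z - 2)*(z - 1)*(z + 2)*(z - 2)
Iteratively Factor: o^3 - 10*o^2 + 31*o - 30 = (o - 2)*(o^2 - 8*o + 15) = (o - 5)*(o - 2)*(o - 3)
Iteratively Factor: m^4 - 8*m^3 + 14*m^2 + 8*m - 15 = (m + 1)*(m^3 - 9*m^2 + 23*m - 15) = (m - 1)*(m + 1)*(m^2 - 8*m + 15) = (m - 5)*(m - 1)*(m + 1)*(m - 3)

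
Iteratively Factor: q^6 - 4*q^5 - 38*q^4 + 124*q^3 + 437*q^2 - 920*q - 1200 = (q + 4)*(q^5 - 8*q^4 - 6*q^3 + 148*q^2 - 155*q - 300) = (q + 1)*(q + 4)*(q^4 - 9*q^3 + 3*q^2 + 145*q - 300) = (q - 5)*(q + 1)*(q + 4)*(q^3 - 4*q^2 - 17*q + 60) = (q - 5)*(q + 1)*(q + 4)^2*(q^2 - 8*q + 15) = (q - 5)*(q - 3)*(q + 1)*(q + 4)^2*(q - 5)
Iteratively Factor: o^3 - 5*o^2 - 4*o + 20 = (o + 2)*(o^2 - 7*o + 10) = (o - 2)*(o + 2)*(o - 5)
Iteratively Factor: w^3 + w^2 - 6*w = (w)*(w^2 + w - 6) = w*(w + 3)*(w - 2)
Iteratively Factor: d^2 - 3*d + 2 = (d - 2)*(d - 1)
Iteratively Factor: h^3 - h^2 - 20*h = (h - 5)*(h^2 + 4*h) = (h - 5)*(h + 4)*(h)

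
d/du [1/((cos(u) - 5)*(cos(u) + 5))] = sin(2*u)/((cos(u) - 5)^2*(cos(u) + 5)^2)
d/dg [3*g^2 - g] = 6*g - 1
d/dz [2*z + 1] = 2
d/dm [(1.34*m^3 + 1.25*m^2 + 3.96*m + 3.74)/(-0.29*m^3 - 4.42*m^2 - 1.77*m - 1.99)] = (-5.5603*m^4 - 2.4468*m^3 + 10.5447*m^2 + 28.0866*m - 1.2606)/(0.0841*m^6 + 2.5636*m^5 + 20.563*m^4 + 16.801*m^3 + 20.7245*m^2 + 7.0446*m + 3.9601)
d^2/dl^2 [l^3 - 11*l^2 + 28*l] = 6*l - 22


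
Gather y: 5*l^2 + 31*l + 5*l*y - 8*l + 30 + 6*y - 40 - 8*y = 5*l^2 + 23*l + y*(5*l - 2) - 10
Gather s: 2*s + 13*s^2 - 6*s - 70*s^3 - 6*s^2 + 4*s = -70*s^3 + 7*s^2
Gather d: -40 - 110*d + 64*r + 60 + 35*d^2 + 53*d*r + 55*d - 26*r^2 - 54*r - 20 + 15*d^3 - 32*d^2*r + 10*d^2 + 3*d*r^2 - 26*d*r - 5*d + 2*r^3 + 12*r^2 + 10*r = 15*d^3 + d^2*(45 - 32*r) + d*(3*r^2 + 27*r - 60) + 2*r^3 - 14*r^2 + 20*r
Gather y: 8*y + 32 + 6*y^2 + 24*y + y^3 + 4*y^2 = y^3 + 10*y^2 + 32*y + 32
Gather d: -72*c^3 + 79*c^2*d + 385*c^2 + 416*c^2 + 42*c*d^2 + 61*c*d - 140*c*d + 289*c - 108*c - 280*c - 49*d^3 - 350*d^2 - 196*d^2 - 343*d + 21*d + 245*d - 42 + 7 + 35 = -72*c^3 + 801*c^2 - 99*c - 49*d^3 + d^2*(42*c - 546) + d*(79*c^2 - 79*c - 77)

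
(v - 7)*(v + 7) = v^2 - 49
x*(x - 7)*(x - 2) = x^3 - 9*x^2 + 14*x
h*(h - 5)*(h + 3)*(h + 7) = h^4 + 5*h^3 - 29*h^2 - 105*h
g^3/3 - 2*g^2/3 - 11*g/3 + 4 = (g/3 + 1)*(g - 4)*(g - 1)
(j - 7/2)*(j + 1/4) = j^2 - 13*j/4 - 7/8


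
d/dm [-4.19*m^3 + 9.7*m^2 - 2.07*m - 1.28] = -12.57*m^2 + 19.4*m - 2.07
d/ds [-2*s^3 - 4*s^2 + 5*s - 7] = -6*s^2 - 8*s + 5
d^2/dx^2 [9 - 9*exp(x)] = -9*exp(x)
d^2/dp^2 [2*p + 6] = 0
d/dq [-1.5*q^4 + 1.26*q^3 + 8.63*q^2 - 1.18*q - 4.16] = -6.0*q^3 + 3.78*q^2 + 17.26*q - 1.18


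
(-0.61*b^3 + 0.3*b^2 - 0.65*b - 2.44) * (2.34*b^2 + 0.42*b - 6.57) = -1.4274*b^5 + 0.4458*b^4 + 2.6127*b^3 - 7.9536*b^2 + 3.2457*b + 16.0308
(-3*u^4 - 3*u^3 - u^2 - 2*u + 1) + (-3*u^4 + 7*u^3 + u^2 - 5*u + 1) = -6*u^4 + 4*u^3 - 7*u + 2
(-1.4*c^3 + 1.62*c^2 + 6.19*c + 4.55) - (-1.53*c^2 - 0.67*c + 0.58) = -1.4*c^3 + 3.15*c^2 + 6.86*c + 3.97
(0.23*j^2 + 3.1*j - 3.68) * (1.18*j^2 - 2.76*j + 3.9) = 0.2714*j^4 + 3.0232*j^3 - 12.0014*j^2 + 22.2468*j - 14.352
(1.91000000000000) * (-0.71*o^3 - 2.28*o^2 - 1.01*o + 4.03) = -1.3561*o^3 - 4.3548*o^2 - 1.9291*o + 7.6973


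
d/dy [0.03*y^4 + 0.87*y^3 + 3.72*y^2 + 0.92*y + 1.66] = 0.12*y^3 + 2.61*y^2 + 7.44*y + 0.92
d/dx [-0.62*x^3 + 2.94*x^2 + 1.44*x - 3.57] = -1.86*x^2 + 5.88*x + 1.44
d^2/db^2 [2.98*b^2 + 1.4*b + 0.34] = 5.96000000000000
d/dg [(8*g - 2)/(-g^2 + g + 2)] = 2*(4*g^2 - 2*g + 9)/(g^4 - 2*g^3 - 3*g^2 + 4*g + 4)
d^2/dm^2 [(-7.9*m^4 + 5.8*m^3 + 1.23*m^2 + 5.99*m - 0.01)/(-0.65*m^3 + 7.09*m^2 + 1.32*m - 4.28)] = (-7.105427357601e-15*m^8 + 1.13686837721616e-13*m^7 + 753.29443*m^6 + 266.697270000001*m^5 - 1002.79737*m^4 - 1628.62495*m^3 + 1912.17759*m^2 - 1727.6922*m - 112.10372)/(0.274625*m^9 - 8.986575*m^8 + 96.349695*m^7 - 314.476609*m^6 - 314.010276*m^5 + 586.348116*m^4 + 273.754896*m^3 - 367.259952*m^2 - 72.540864*m + 78.402752)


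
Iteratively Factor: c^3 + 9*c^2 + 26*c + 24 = (c + 2)*(c^2 + 7*c + 12) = (c + 2)*(c + 4)*(c + 3)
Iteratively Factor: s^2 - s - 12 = (s - 4)*(s + 3)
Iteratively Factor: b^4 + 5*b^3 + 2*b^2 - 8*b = (b + 2)*(b^3 + 3*b^2 - 4*b) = b*(b + 2)*(b^2 + 3*b - 4) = b*(b - 1)*(b + 2)*(b + 4)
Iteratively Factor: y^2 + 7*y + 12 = (y + 4)*(y + 3)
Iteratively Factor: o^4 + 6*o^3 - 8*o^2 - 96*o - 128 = (o + 4)*(o^3 + 2*o^2 - 16*o - 32) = (o + 2)*(o + 4)*(o^2 - 16) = (o + 2)*(o + 4)^2*(o - 4)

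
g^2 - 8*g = g*(g - 8)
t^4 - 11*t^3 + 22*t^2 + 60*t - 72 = (t - 6)^2*(t - 1)*(t + 2)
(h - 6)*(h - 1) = h^2 - 7*h + 6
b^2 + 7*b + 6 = (b + 1)*(b + 6)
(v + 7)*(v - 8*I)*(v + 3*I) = v^3 + 7*v^2 - 5*I*v^2 + 24*v - 35*I*v + 168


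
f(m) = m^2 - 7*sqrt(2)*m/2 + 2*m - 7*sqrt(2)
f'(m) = 2*m - 7*sqrt(2)/2 + 2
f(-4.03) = 18.23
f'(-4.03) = -11.01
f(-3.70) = 14.70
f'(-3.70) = -10.35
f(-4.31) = 21.39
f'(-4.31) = -11.57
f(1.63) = -12.05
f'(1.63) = 0.31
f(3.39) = -8.41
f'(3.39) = 3.83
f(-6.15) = 46.06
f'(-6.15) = -15.25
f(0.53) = -11.18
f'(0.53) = -1.89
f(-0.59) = -7.81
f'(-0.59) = -4.13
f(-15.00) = 259.35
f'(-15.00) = -32.95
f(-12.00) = 169.50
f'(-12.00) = -26.95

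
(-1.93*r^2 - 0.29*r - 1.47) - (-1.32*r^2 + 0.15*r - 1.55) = -0.61*r^2 - 0.44*r + 0.0800000000000001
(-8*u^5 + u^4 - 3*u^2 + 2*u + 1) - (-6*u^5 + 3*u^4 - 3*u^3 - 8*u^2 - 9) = -2*u^5 - 2*u^4 + 3*u^3 + 5*u^2 + 2*u + 10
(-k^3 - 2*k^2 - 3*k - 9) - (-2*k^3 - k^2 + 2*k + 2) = k^3 - k^2 - 5*k - 11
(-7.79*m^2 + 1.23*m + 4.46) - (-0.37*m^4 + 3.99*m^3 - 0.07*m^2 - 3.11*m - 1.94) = 0.37*m^4 - 3.99*m^3 - 7.72*m^2 + 4.34*m + 6.4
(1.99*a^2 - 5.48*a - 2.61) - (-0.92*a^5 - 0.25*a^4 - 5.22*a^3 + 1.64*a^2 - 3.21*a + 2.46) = 0.92*a^5 + 0.25*a^4 + 5.22*a^3 + 0.35*a^2 - 2.27*a - 5.07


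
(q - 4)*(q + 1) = q^2 - 3*q - 4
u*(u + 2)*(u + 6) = u^3 + 8*u^2 + 12*u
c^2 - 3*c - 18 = (c - 6)*(c + 3)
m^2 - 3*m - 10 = (m - 5)*(m + 2)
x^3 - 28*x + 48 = (x - 4)*(x - 2)*(x + 6)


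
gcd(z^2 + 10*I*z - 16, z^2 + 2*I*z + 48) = z + 8*I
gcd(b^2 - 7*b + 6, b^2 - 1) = b - 1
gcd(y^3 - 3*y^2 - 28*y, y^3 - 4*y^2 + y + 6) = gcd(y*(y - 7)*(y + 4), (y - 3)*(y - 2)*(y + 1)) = 1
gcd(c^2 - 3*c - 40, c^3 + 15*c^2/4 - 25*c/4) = c + 5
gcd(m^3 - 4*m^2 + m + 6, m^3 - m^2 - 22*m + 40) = m - 2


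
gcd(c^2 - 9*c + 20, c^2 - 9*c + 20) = c^2 - 9*c + 20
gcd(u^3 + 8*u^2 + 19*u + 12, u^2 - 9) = u + 3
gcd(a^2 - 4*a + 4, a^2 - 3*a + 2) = a - 2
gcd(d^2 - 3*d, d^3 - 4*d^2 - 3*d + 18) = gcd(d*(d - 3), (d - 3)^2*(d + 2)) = d - 3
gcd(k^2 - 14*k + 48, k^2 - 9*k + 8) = k - 8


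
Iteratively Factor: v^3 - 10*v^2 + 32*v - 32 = (v - 4)*(v^2 - 6*v + 8) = (v - 4)^2*(v - 2)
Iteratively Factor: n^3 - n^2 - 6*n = (n - 3)*(n^2 + 2*n) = (n - 3)*(n + 2)*(n)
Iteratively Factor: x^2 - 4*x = (x)*(x - 4)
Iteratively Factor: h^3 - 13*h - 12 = (h + 3)*(h^2 - 3*h - 4) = (h - 4)*(h + 3)*(h + 1)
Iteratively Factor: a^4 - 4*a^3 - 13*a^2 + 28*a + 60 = (a + 2)*(a^3 - 6*a^2 - a + 30) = (a - 5)*(a + 2)*(a^2 - a - 6) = (a - 5)*(a - 3)*(a + 2)*(a + 2)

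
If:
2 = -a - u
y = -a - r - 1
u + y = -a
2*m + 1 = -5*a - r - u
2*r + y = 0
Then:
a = -2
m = 5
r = -1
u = 0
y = 2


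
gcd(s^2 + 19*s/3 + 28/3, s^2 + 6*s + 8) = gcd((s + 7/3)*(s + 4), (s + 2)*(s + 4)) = s + 4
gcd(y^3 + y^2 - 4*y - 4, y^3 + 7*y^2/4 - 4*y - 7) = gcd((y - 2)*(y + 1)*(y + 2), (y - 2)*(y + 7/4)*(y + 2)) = y^2 - 4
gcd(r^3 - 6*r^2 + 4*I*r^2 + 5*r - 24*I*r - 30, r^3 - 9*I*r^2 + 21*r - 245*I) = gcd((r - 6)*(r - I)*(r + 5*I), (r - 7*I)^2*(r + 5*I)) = r + 5*I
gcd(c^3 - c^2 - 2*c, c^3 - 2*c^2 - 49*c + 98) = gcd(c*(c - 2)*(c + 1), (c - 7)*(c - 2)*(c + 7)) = c - 2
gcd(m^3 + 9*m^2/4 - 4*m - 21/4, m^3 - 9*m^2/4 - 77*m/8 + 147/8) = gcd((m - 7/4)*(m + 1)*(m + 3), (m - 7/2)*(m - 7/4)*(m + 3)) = m^2 + 5*m/4 - 21/4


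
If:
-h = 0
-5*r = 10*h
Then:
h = 0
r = 0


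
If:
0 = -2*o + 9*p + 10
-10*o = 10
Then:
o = -1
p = -4/3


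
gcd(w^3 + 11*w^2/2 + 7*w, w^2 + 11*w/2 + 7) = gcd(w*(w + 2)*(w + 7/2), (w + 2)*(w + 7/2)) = w^2 + 11*w/2 + 7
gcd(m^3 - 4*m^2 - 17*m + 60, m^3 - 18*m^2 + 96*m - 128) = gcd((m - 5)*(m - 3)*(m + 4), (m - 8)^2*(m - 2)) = 1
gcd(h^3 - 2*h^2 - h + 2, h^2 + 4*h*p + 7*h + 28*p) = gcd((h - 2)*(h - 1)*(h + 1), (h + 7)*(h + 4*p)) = 1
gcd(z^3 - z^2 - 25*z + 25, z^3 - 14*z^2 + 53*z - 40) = z^2 - 6*z + 5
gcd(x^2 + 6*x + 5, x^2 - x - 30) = x + 5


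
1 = 1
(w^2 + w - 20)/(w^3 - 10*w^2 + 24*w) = (w + 5)/(w*(w - 6))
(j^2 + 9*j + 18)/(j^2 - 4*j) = (j^2 + 9*j + 18)/(j*(j - 4))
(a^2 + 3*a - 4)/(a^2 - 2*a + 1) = (a + 4)/(a - 1)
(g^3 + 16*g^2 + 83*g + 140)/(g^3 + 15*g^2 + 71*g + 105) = (g + 4)/(g + 3)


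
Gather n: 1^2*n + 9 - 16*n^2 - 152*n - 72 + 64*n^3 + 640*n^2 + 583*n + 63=64*n^3 + 624*n^2 + 432*n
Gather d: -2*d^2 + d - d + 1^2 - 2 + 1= -2*d^2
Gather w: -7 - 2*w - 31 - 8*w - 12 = -10*w - 50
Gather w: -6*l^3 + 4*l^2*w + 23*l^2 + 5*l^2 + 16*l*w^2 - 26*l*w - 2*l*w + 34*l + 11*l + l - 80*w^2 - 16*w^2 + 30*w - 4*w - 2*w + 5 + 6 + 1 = -6*l^3 + 28*l^2 + 46*l + w^2*(16*l - 96) + w*(4*l^2 - 28*l + 24) + 12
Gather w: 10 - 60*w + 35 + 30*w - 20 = 25 - 30*w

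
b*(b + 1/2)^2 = b^3 + b^2 + b/4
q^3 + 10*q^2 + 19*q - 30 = (q - 1)*(q + 5)*(q + 6)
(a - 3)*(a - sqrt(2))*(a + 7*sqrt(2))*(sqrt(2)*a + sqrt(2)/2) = sqrt(2)*a^4 - 5*sqrt(2)*a^3/2 + 12*a^3 - 30*a^2 - 31*sqrt(2)*a^2/2 - 18*a + 35*sqrt(2)*a + 21*sqrt(2)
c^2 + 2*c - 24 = (c - 4)*(c + 6)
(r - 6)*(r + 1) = r^2 - 5*r - 6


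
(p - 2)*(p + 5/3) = p^2 - p/3 - 10/3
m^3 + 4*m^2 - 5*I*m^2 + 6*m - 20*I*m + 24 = (m + 4)*(m - 6*I)*(m + I)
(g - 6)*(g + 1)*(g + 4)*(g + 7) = g^4 + 6*g^3 - 33*g^2 - 206*g - 168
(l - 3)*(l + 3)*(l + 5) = l^3 + 5*l^2 - 9*l - 45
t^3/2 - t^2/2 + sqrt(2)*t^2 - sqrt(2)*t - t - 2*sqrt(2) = (t/2 + sqrt(2))*(t - 2)*(t + 1)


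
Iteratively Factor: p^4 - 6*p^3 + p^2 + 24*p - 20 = (p + 2)*(p^3 - 8*p^2 + 17*p - 10) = (p - 5)*(p + 2)*(p^2 - 3*p + 2) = (p - 5)*(p - 2)*(p + 2)*(p - 1)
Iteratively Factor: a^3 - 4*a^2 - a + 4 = (a + 1)*(a^2 - 5*a + 4) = (a - 1)*(a + 1)*(a - 4)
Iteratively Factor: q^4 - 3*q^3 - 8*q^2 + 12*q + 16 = (q + 2)*(q^3 - 5*q^2 + 2*q + 8) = (q - 4)*(q + 2)*(q^2 - q - 2) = (q - 4)*(q - 2)*(q + 2)*(q + 1)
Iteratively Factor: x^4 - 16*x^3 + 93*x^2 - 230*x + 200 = (x - 4)*(x^3 - 12*x^2 + 45*x - 50) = (x - 5)*(x - 4)*(x^2 - 7*x + 10) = (x - 5)^2*(x - 4)*(x - 2)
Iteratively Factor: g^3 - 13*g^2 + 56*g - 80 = (g - 5)*(g^2 - 8*g + 16) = (g - 5)*(g - 4)*(g - 4)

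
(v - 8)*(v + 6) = v^2 - 2*v - 48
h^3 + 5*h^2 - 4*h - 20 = (h - 2)*(h + 2)*(h + 5)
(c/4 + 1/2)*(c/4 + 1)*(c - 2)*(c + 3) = c^4/16 + 7*c^3/16 + c^2/2 - 7*c/4 - 3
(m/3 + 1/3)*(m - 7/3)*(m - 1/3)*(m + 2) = m^4/3 + m^3/9 - 47*m^2/27 - m + 14/27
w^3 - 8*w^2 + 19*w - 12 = (w - 4)*(w - 3)*(w - 1)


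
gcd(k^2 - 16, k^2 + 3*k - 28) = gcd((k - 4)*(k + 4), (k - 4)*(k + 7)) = k - 4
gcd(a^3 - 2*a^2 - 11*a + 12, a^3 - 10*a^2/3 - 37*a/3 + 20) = a + 3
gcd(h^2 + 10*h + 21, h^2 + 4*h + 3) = h + 3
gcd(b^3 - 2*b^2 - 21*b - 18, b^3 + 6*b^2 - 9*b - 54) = b + 3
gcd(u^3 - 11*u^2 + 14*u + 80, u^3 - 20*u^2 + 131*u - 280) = u^2 - 13*u + 40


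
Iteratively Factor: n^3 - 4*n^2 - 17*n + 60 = (n - 3)*(n^2 - n - 20) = (n - 5)*(n - 3)*(n + 4)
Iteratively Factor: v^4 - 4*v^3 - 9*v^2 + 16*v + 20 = (v + 2)*(v^3 - 6*v^2 + 3*v + 10) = (v + 1)*(v + 2)*(v^2 - 7*v + 10) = (v - 2)*(v + 1)*(v + 2)*(v - 5)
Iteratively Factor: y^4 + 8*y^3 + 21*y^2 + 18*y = (y + 3)*(y^3 + 5*y^2 + 6*y) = (y + 3)^2*(y^2 + 2*y) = (y + 2)*(y + 3)^2*(y)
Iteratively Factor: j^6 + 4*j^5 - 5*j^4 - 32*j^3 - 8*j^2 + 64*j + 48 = (j + 2)*(j^5 + 2*j^4 - 9*j^3 - 14*j^2 + 20*j + 24) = (j + 2)*(j + 3)*(j^4 - j^3 - 6*j^2 + 4*j + 8) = (j + 2)^2*(j + 3)*(j^3 - 3*j^2 + 4) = (j - 2)*(j + 2)^2*(j + 3)*(j^2 - j - 2) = (j - 2)^2*(j + 2)^2*(j + 3)*(j + 1)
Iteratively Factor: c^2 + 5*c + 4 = (c + 4)*(c + 1)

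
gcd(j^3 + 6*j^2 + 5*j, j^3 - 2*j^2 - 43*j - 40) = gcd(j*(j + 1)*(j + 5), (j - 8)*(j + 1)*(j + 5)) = j^2 + 6*j + 5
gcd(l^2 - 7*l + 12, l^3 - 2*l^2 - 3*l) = l - 3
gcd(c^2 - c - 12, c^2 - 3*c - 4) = c - 4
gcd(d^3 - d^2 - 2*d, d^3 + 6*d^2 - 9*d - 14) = d^2 - d - 2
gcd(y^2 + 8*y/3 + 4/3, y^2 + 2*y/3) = y + 2/3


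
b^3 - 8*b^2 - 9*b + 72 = (b - 8)*(b - 3)*(b + 3)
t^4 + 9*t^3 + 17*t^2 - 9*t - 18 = (t - 1)*(t + 1)*(t + 3)*(t + 6)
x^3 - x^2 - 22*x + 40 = (x - 4)*(x - 2)*(x + 5)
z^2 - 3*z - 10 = (z - 5)*(z + 2)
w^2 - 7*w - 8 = (w - 8)*(w + 1)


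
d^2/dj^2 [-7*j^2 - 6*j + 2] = -14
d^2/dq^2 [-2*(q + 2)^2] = -4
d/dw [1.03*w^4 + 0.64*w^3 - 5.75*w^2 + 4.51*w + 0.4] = 4.12*w^3 + 1.92*w^2 - 11.5*w + 4.51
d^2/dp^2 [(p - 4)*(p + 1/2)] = 2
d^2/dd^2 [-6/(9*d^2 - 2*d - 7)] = 12*(-81*d^2 + 18*d + 4*(9*d - 1)^2 + 63)/(-9*d^2 + 2*d + 7)^3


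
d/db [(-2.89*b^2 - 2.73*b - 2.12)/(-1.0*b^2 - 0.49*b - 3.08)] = (-1.3139*b^2 + 13.5624*b + 7.3696)/(1.0*b^4 + 0.98*b^3 + 6.4001*b^2 + 3.0184*b + 9.4864)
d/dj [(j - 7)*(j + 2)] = 2*j - 5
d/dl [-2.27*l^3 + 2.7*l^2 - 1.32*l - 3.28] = -6.81*l^2 + 5.4*l - 1.32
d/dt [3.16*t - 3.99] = 3.16000000000000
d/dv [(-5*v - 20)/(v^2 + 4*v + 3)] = 5*(-v^2 - 4*v + 2*(v + 2)*(v + 4) - 3)/(v^2 + 4*v + 3)^2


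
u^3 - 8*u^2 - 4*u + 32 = (u - 8)*(u - 2)*(u + 2)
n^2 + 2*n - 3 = (n - 1)*(n + 3)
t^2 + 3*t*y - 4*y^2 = (t - y)*(t + 4*y)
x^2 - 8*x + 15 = (x - 5)*(x - 3)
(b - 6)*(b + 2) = b^2 - 4*b - 12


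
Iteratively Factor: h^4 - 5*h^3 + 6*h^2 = (h)*(h^3 - 5*h^2 + 6*h) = h*(h - 2)*(h^2 - 3*h) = h*(h - 3)*(h - 2)*(h)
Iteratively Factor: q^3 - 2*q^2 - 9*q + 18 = (q - 3)*(q^2 + q - 6) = (q - 3)*(q - 2)*(q + 3)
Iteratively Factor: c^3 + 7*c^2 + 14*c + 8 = (c + 1)*(c^2 + 6*c + 8) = (c + 1)*(c + 2)*(c + 4)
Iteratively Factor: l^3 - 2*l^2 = (l - 2)*(l^2) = l*(l - 2)*(l)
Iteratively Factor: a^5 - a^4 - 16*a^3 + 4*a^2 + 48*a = (a - 2)*(a^4 + a^3 - 14*a^2 - 24*a) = (a - 2)*(a + 2)*(a^3 - a^2 - 12*a) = (a - 2)*(a + 2)*(a + 3)*(a^2 - 4*a) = a*(a - 2)*(a + 2)*(a + 3)*(a - 4)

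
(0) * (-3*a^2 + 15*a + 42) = 0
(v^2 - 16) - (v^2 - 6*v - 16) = 6*v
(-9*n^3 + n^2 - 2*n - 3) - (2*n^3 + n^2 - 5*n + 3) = -11*n^3 + 3*n - 6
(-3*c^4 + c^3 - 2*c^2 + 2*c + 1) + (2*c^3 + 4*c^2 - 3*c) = -3*c^4 + 3*c^3 + 2*c^2 - c + 1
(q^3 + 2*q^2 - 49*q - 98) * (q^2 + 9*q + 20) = q^5 + 11*q^4 - 11*q^3 - 499*q^2 - 1862*q - 1960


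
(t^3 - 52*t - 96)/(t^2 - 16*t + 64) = (t^2 + 8*t + 12)/(t - 8)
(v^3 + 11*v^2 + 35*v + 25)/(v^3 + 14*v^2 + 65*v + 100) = (v + 1)/(v + 4)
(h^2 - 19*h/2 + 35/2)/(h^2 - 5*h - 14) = (h - 5/2)/(h + 2)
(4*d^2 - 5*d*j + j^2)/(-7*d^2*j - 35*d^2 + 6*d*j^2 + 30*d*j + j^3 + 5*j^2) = (-4*d + j)/(7*d*j + 35*d + j^2 + 5*j)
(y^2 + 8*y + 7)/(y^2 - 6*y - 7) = (y + 7)/(y - 7)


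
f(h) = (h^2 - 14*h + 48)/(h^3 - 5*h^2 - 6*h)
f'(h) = (2*h - 14)/(h^3 - 5*h^2 - 6*h) + (-3*h^2 + 10*h + 6)*(h^2 - 14*h + 48)/(h^3 - 5*h^2 - 6*h)^2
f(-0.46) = 34.06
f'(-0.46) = 6.94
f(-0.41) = 34.77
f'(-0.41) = 21.74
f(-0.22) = 47.90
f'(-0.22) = 150.50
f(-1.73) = -7.70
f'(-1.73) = -14.22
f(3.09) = -0.39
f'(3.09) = 0.30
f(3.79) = -0.23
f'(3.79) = 0.16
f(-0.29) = 40.26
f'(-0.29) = 77.27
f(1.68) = -1.40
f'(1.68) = 1.58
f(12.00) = 0.03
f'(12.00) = 0.00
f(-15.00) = -0.11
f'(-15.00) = -0.01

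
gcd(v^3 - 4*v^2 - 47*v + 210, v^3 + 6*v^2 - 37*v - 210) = v^2 + v - 42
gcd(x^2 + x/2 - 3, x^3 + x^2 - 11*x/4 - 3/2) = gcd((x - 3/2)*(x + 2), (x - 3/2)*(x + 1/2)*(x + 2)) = x^2 + x/2 - 3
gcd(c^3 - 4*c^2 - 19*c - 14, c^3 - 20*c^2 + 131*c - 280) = c - 7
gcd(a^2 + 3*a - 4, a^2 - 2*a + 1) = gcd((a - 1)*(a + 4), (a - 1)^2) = a - 1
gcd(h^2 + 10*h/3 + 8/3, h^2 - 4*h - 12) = h + 2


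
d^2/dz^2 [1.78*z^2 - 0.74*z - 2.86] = 3.56000000000000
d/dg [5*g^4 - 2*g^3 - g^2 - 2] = 2*g*(10*g^2 - 3*g - 1)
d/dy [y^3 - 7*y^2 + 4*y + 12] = 3*y^2 - 14*y + 4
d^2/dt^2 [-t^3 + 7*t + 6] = -6*t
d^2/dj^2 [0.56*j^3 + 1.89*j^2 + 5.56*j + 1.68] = 3.36*j + 3.78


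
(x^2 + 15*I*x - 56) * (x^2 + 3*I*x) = x^4 + 18*I*x^3 - 101*x^2 - 168*I*x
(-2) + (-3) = -5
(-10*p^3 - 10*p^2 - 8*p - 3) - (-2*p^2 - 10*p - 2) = -10*p^3 - 8*p^2 + 2*p - 1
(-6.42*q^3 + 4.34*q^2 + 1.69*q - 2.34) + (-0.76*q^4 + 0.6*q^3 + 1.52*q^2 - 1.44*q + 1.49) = -0.76*q^4 - 5.82*q^3 + 5.86*q^2 + 0.25*q - 0.85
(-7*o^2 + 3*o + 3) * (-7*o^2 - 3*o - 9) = 49*o^4 + 33*o^2 - 36*o - 27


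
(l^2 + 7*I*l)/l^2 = (l + 7*I)/l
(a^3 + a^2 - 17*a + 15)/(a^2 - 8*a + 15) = (a^2 + 4*a - 5)/(a - 5)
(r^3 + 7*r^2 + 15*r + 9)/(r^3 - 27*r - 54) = (r + 1)/(r - 6)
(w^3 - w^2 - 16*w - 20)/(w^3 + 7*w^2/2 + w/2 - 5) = 2*(w^2 - 3*w - 10)/(2*w^2 + 3*w - 5)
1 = 1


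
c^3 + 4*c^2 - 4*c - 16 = (c - 2)*(c + 2)*(c + 4)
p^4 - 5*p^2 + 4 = (p - 2)*(p - 1)*(p + 1)*(p + 2)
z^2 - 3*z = z*(z - 3)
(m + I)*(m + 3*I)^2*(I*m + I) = I*m^4 - 7*m^3 + I*m^3 - 7*m^2 - 15*I*m^2 + 9*m - 15*I*m + 9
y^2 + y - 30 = (y - 5)*(y + 6)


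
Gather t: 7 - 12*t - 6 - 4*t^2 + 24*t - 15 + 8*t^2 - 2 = 4*t^2 + 12*t - 16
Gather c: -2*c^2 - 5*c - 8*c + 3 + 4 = -2*c^2 - 13*c + 7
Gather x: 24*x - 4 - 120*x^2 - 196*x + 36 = -120*x^2 - 172*x + 32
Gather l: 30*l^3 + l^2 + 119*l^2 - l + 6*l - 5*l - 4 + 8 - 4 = 30*l^3 + 120*l^2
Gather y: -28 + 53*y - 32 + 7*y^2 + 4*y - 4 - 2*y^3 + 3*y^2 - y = -2*y^3 + 10*y^2 + 56*y - 64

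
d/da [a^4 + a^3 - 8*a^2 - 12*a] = 4*a^3 + 3*a^2 - 16*a - 12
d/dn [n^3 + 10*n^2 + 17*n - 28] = 3*n^2 + 20*n + 17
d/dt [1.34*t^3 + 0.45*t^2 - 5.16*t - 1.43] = 4.02*t^2 + 0.9*t - 5.16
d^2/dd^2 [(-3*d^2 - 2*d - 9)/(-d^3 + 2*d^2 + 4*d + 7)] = 2*(3*d^6 + 6*d^5 + 78*d^4 - 5*d^3 - 42*d^2 + 321*d + 109)/(d^9 - 6*d^8 + 19*d^6 + 84*d^5 - 12*d^4 - 253*d^3 - 630*d^2 - 588*d - 343)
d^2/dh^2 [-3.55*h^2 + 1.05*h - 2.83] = -7.10000000000000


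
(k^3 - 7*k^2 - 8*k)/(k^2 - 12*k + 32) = k*(k + 1)/(k - 4)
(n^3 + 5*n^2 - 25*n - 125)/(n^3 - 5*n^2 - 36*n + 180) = (n^2 + 10*n + 25)/(n^2 - 36)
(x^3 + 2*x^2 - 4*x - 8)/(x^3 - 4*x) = (x + 2)/x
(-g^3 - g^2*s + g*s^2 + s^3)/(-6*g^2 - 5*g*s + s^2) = (-g^2 + s^2)/(-6*g + s)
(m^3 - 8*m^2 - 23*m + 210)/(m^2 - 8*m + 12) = (m^2 - 2*m - 35)/(m - 2)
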